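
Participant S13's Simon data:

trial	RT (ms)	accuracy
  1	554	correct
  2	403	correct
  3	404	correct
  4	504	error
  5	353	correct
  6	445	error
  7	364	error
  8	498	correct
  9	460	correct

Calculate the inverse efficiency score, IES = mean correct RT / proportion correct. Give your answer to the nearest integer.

Correct trials (n=6): 554, 403, 404, 353, 498, 460
Mean correct RT = 2672/6 = 445.3333 ms
Proportion correct = 6/9
IES = 445.3333 / (6/9) = 668.000 ms

668 ms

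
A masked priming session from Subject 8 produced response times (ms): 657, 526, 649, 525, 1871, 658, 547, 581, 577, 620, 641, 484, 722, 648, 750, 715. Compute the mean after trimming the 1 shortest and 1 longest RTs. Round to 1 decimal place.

Sorted: 484, 525, 526, 547, 577, 581, 620, 641, 648, 649, 657, 658, 715, 722, 750, 1871
Drop lowest 1 (484) and highest 1 (1871)
Remaining (n=14): Σ = 8816, mean = 8816/14 = 629.714

629.7 ms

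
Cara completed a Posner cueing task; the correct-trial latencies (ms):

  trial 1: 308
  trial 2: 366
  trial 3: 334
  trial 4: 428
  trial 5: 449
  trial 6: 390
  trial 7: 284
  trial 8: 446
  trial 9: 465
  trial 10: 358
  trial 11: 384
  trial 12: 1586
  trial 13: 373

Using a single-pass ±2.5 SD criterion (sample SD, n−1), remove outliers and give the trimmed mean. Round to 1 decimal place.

n = 13, ΣRT = 6171, M = 474.692
Σ(x−M)² = 1373876.77; s = √(1373876.77/12) = 338.363
Cutoffs: 474.692 ± 2.5·338.363 → [-371.2, 1320.6]
Outside: 1586 → excluded.
Retained (n=12): Σ = 4585, mean = 4585/12 = 382.083

382.1 ms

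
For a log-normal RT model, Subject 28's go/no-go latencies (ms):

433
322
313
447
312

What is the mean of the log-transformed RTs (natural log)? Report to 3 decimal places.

5.887

ln(RT): 6.0707, 5.7746, 5.7462, 6.1026, 5.7430
Σ ln(RT) = 29.4371
Mean = 29.4371/5 = 5.88741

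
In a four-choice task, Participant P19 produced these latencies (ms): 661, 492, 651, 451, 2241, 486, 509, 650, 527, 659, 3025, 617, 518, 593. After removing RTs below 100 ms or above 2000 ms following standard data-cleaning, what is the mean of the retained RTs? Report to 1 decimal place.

567.8 ms

Excluded: 2241, 3025
Retained (n=12): Σ = 6814
Mean = 6814/12 = 567.8333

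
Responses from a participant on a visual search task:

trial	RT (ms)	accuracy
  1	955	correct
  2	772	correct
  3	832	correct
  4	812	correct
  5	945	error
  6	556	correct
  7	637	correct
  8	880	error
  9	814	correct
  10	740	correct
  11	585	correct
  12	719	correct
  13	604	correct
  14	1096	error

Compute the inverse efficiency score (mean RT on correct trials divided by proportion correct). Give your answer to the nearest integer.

Correct trials (n=11): 955, 772, 832, 812, 556, 637, 814, 740, 585, 719, 604
Mean correct RT = 8026/11 = 729.6364 ms
Proportion correct = 11/14
IES = 729.6364 / (11/14) = 928.628 ms

929 ms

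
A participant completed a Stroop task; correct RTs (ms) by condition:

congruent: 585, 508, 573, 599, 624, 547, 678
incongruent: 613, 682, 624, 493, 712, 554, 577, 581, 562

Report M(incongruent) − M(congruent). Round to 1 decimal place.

M(congruent) = 4114/7 = 587.714
M(incongruent) = 5398/9 = 599.778
Difference = 599.778 − 587.714 = 12.063 ms

12.1 ms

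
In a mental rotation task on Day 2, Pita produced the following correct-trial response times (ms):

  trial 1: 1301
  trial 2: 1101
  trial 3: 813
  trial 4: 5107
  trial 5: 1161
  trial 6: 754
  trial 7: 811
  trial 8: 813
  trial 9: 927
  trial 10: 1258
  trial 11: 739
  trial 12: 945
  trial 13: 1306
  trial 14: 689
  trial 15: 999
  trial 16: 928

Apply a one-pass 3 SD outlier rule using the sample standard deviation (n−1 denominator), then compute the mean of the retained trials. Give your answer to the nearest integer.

970 ms

n = 16, ΣRT = 19652, M = 1228.250
Σ(x−M)² = 16665359.00; s = √(16665359.00/15) = 1054.051
Cutoffs: 1228.250 ± 3·1054.051 → [-1933.9, 4390.4]
Outside: 5107 → excluded.
Retained (n=15): Σ = 14545, mean = 14545/15 = 969.667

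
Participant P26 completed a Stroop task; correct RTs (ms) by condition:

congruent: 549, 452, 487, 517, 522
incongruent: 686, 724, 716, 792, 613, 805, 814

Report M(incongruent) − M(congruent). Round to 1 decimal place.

M(congruent) = 2527/5 = 505.400
M(incongruent) = 5150/7 = 735.714
Difference = 735.714 − 505.400 = 230.314 ms

230.3 ms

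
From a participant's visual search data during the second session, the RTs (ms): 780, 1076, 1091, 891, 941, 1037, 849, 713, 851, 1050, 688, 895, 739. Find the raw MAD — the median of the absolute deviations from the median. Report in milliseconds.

Sorted: 688, 713, 739, 780, 849, 851, 891, 895, 941, 1037, 1050, 1076, 1091 → median = 891
|x − 891|: 111, 185, 200, 0, 50, 146, 42, 178, 40, 159, 203, 4, 152
Sorted deviations: 0, 4, 40, 42, 50, 111, 146, 152, 159, 178, 185, 200, 203 → MAD = 146

146 ms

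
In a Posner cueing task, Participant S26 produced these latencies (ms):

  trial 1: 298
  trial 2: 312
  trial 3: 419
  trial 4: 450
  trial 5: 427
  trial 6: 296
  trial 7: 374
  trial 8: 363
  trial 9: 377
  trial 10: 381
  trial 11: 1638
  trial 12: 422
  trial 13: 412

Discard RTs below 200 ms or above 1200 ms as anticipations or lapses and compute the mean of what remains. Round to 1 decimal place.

377.6 ms

Excluded: 1638
Retained (n=12): Σ = 4531
Mean = 4531/12 = 377.5833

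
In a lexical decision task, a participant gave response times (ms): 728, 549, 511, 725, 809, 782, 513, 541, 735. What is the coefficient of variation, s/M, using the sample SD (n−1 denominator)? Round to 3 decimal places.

0.188

n = 9, Σ = 5893, M = 654.7778
Σ(x−M)² = 121605.556; s = √(121605.556/8) = 123.2911
CV = 123.2911 / 654.7778 = 0.18829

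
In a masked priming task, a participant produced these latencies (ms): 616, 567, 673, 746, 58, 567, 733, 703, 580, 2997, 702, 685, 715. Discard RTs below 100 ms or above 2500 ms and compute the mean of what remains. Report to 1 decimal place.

662.5 ms

Excluded: 58, 2997
Retained (n=11): Σ = 7287
Mean = 7287/11 = 662.4545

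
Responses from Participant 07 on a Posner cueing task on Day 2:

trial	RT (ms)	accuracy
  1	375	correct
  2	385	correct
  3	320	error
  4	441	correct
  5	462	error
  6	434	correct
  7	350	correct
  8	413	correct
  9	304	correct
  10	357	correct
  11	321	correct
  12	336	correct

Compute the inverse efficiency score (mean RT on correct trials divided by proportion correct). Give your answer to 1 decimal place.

445.9 ms

Correct trials (n=10): 375, 385, 441, 434, 350, 413, 304, 357, 321, 336
Mean correct RT = 3716/10 = 371.6000 ms
Proportion correct = 10/12
IES = 371.6000 / (10/12) = 445.920 ms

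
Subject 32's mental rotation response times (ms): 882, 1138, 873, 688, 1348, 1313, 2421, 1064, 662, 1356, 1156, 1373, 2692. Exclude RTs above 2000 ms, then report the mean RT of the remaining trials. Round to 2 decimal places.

Excluded: 2421, 2692
Retained (n=11): Σ = 11853
Mean = 11853/11 = 1077.5455

1077.55 ms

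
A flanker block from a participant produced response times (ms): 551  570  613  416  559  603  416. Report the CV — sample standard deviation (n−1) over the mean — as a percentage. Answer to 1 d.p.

n = 7, Σ = 3728, M = 532.5714
Σ(x−M)² = 41045.714; s = √(41045.714/6) = 82.7101
CV = 82.7101 / 532.5714 = 0.15530 = 15.530%

15.5%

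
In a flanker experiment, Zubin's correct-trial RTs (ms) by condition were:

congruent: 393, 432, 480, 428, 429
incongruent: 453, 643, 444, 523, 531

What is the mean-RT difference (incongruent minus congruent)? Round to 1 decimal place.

86.4 ms

M(congruent) = 2162/5 = 432.400
M(incongruent) = 2594/5 = 518.800
Difference = 518.800 − 432.400 = 86.400 ms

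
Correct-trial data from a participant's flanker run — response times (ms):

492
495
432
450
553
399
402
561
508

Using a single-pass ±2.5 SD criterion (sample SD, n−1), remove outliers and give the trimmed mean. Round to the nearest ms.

477 ms

n = 9, ΣRT = 4292, M = 476.889
Σ(x−M)² = 28804.89; s = √(28804.89/8) = 60.005
Cutoffs: 476.889 ± 2.5·60.005 → [326.9, 626.9]
No RTs fall outside the cutoffs; all 9 retained. Mean = 4292/9 = 476.889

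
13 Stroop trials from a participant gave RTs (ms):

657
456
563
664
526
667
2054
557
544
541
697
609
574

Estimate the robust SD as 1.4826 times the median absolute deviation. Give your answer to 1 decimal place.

71.2 ms

Sorted: 456, 526, 541, 544, 557, 563, 574, 609, 657, 664, 667, 697, 2054 → median = 574
|x − 574| sorted: 0, 11, 17, 30, 33, 35, 48, 83, 90, 93, 118, 123, 1480 → MAD = 48
Robust SD ≈ 1.4826 × 48 = 71.165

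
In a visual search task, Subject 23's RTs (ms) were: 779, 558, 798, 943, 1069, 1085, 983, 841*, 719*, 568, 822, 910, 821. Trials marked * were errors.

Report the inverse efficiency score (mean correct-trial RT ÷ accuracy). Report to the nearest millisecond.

1003 ms

Correct trials (n=11): 779, 558, 798, 943, 1069, 1085, 983, 568, 822, 910, 821
Mean correct RT = 9336/11 = 848.7273 ms
Proportion correct = 11/13
IES = 848.7273 / (11/13) = 1003.041 ms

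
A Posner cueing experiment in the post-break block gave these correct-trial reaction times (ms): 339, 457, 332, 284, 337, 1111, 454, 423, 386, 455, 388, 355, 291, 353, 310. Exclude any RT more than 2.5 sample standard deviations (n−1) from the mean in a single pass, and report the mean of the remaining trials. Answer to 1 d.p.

n = 15, ΣRT = 6275, M = 418.333
Σ(x−M)² = 560523.33; s = √(560523.33/14) = 200.093
Cutoffs: 418.333 ± 2.5·200.093 → [-81.9, 918.6]
Outside: 1111 → excluded.
Retained (n=14): Σ = 5164, mean = 5164/14 = 368.857

368.9 ms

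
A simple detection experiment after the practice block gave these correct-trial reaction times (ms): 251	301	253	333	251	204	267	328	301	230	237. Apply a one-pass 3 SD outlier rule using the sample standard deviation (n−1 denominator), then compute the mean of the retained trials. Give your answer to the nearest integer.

269 ms

n = 11, ΣRT = 2956, M = 268.727
Σ(x−M)² = 17302.18; s = √(17302.18/10) = 41.596
Cutoffs: 268.727 ± 3·41.596 → [143.9, 393.5]
No RTs fall outside the cutoffs; all 11 retained. Mean = 2956/11 = 268.727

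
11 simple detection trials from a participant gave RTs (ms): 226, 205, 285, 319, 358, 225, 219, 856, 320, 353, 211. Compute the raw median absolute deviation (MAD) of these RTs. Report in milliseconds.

Sorted: 205, 211, 219, 225, 226, 285, 319, 320, 353, 358, 856 → median = 285
|x − 285|: 59, 80, 0, 34, 73, 60, 66, 571, 35, 68, 74
Sorted deviations: 0, 34, 35, 59, 60, 66, 68, 73, 74, 80, 571 → MAD = 66

66 ms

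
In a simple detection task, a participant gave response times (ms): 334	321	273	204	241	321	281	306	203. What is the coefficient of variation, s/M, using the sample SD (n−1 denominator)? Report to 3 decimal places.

n = 9, Σ = 2484, M = 276.0000
Σ(x−M)² = 20086.000; s = √(20086.000/8) = 50.1074
CV = 50.1074 / 276.0000 = 0.18155

0.182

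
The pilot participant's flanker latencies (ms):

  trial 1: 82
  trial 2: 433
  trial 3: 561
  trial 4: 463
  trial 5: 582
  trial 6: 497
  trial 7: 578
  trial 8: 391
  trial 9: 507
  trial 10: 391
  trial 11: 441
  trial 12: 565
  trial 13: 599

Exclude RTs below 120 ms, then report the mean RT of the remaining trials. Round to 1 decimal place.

500.7 ms

Excluded: 82
Retained (n=12): Σ = 6008
Mean = 6008/12 = 500.6667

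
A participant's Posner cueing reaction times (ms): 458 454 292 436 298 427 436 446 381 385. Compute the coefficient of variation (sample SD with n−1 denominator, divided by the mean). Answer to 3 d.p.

n = 10, Σ = 4013, M = 401.3000
Σ(x−M)² = 34354.100; s = √(34354.100/9) = 61.7829
CV = 61.7829 / 401.3000 = 0.15396

0.154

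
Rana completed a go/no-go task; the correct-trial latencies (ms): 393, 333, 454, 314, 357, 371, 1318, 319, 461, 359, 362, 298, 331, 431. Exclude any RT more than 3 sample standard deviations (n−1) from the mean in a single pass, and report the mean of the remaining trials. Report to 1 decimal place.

n = 14, ΣRT = 6101, M = 435.786
Σ(x−M)² = 871868.36; s = √(871868.36/13) = 258.973
Cutoffs: 435.786 ± 3·258.973 → [-341.1, 1212.7]
Outside: 1318 → excluded.
Retained (n=13): Σ = 4783, mean = 4783/13 = 367.923

367.9 ms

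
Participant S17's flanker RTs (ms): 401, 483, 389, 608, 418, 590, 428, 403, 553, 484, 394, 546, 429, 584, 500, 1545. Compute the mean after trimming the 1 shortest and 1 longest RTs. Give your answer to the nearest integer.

487 ms

Sorted: 389, 394, 401, 403, 418, 428, 429, 483, 484, 500, 546, 553, 584, 590, 608, 1545
Drop lowest 1 (389) and highest 1 (1545)
Remaining (n=14): Σ = 6821, mean = 6821/14 = 487.214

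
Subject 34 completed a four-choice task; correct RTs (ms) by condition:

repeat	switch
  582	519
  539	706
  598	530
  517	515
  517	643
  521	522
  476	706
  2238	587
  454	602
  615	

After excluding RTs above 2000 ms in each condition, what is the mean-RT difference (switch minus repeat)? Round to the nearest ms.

repeat: exclude 2238
M(repeat) = 4819/9 = 535.444
M(switch) = 5330/9 = 592.222
Difference = 592.222 − 535.444 = 56.778 ms

57 ms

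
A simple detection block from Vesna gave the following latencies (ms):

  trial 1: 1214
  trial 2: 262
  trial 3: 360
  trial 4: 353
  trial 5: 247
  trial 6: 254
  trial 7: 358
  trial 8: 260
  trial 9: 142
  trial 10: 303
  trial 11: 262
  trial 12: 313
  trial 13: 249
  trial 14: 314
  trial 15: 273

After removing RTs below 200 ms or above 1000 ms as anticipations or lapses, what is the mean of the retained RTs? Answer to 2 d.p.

Excluded: 142, 1214
Retained (n=13): Σ = 3808
Mean = 3808/13 = 292.9231

292.92 ms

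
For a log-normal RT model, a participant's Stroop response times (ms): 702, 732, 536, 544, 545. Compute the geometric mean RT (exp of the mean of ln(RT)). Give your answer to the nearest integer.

606 ms

ln(RT): 6.5539, 6.5958, 6.2841, 6.2989, 6.3008
Mean ln(RT) = 32.0336/5 = 6.40672
Geometric mean = exp(6.40672) = 605.90 ms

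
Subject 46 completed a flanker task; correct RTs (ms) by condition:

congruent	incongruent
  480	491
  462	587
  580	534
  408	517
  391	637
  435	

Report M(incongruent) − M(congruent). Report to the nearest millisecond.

M(congruent) = 2756/6 = 459.333
M(incongruent) = 2766/5 = 553.200
Difference = 553.200 − 459.333 = 93.867 ms

94 ms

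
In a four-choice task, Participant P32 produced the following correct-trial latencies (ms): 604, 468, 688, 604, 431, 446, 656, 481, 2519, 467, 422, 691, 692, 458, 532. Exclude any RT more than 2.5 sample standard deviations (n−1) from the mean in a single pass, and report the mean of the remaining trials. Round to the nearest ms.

546 ms

n = 15, ΣRT = 10159, M = 677.267
Σ(x−M)² = 3778688.93; s = √(3778688.93/14) = 519.525
Cutoffs: 677.267 ± 2.5·519.525 → [-621.5, 1976.1]
Outside: 2519 → excluded.
Retained (n=14): Σ = 7640, mean = 7640/14 = 545.714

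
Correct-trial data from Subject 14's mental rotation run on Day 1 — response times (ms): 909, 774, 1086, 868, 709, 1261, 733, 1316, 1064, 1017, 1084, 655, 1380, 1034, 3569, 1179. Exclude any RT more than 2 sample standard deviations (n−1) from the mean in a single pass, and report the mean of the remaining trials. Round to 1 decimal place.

n = 16, ΣRT = 18638, M = 1164.875
Σ(x−M)² = 6881007.75; s = √(6881007.75/15) = 677.299
Cutoffs: 1164.875 ± 2·677.299 → [-189.7, 2519.5]
Outside: 3569 → excluded.
Retained (n=15): Σ = 15069, mean = 15069/15 = 1004.600

1004.6 ms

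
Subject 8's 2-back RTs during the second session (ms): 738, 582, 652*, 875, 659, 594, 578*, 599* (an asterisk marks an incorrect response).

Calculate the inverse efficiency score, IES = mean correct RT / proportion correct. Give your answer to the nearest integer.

1103 ms

Correct trials (n=5): 738, 582, 875, 659, 594
Mean correct RT = 3448/5 = 689.6000 ms
Proportion correct = 5/8
IES = 689.6000 / (5/8) = 1103.360 ms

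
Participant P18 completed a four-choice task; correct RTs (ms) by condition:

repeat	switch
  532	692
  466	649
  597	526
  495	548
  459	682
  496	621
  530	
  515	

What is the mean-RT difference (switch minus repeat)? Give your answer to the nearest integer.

108 ms

M(repeat) = 4090/8 = 511.250
M(switch) = 3718/6 = 619.667
Difference = 619.667 − 511.250 = 108.417 ms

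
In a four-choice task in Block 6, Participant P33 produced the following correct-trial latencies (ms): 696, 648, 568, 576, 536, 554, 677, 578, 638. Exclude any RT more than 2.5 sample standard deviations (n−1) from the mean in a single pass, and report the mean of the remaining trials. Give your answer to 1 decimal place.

n = 9, ΣRT = 5471, M = 607.889
Σ(x−M)² = 26628.89; s = √(26628.89/8) = 57.694
Cutoffs: 607.889 ± 2.5·57.694 → [463.7, 752.1]
No RTs fall outside the cutoffs; all 9 retained. Mean = 5471/9 = 607.889

607.9 ms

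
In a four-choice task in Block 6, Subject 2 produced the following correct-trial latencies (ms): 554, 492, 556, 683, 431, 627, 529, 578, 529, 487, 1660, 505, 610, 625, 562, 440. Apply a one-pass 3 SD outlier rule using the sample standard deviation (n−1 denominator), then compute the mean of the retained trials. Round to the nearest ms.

547 ms

n = 16, ΣRT = 9868, M = 616.750
Σ(x−M)² = 1231135.00; s = √(1231135.00/15) = 286.489
Cutoffs: 616.750 ± 3·286.489 → [-242.7, 1476.2]
Outside: 1660 → excluded.
Retained (n=15): Σ = 8208, mean = 8208/15 = 547.200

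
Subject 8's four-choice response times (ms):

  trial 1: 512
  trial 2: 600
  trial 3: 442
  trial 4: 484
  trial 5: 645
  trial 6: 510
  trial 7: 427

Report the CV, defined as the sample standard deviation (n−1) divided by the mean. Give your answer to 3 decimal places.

0.154

n = 7, Σ = 3620, M = 517.1429
Σ(x−M)² = 38160.857; s = √(38160.857/6) = 79.7505
CV = 79.7505 / 517.1429 = 0.15421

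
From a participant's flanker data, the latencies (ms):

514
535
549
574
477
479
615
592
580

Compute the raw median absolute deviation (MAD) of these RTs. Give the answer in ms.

35 ms

Sorted: 477, 479, 514, 535, 549, 574, 580, 592, 615 → median = 549
|x − 549|: 35, 14, 0, 25, 72, 70, 66, 43, 31
Sorted deviations: 0, 14, 25, 31, 35, 43, 66, 70, 72 → MAD = 35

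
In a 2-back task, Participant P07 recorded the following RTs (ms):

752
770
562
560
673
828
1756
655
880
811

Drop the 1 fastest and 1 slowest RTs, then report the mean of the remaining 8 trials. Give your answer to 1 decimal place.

Sorted: 560, 562, 655, 673, 752, 770, 811, 828, 880, 1756
Drop lowest 1 (560) and highest 1 (1756)
Remaining (n=8): Σ = 5931, mean = 5931/8 = 741.375

741.4 ms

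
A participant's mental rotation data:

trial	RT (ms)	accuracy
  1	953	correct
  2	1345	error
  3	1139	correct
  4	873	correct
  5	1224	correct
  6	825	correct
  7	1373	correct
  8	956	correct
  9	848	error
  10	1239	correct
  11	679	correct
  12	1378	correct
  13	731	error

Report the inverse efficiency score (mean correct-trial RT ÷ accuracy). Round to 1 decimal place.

1383.1 ms

Correct trials (n=10): 953, 1139, 873, 1224, 825, 1373, 956, 1239, 679, 1378
Mean correct RT = 10639/10 = 1063.9000 ms
Proportion correct = 10/13
IES = 1063.9000 / (10/13) = 1383.070 ms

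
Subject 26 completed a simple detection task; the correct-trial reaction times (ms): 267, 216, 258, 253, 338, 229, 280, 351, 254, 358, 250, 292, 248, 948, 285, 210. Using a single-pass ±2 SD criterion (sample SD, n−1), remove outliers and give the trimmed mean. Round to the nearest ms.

273 ms

n = 16, ΣRT = 5037, M = 314.812
Σ(x−M)² = 457070.44; s = √(457070.44/15) = 174.560
Cutoffs: 314.812 ± 2·174.560 → [-34.3, 663.9]
Outside: 948 → excluded.
Retained (n=15): Σ = 4089, mean = 4089/15 = 272.600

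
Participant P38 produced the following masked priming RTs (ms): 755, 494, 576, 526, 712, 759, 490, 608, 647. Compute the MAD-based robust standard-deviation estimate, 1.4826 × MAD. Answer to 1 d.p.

Sorted: 490, 494, 526, 576, 608, 647, 712, 755, 759 → median = 608
|x − 608| sorted: 0, 32, 39, 82, 104, 114, 118, 147, 151 → MAD = 104
Robust SD ≈ 1.4826 × 104 = 154.190

154.2 ms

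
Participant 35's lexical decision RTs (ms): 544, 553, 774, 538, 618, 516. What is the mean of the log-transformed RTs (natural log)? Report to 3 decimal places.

ln(RT): 6.2989, 6.3154, 6.6516, 6.2879, 6.4265, 6.2461
Σ ln(RT) = 38.2263
Mean = 38.2263/6 = 6.37106

6.371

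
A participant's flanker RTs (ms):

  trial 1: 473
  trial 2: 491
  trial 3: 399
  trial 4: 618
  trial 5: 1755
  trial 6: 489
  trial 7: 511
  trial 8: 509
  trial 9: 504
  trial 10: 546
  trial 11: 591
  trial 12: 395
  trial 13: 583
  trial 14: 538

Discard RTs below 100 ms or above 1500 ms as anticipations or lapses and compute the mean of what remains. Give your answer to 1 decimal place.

Excluded: 1755
Retained (n=13): Σ = 6647
Mean = 6647/13 = 511.3077

511.3 ms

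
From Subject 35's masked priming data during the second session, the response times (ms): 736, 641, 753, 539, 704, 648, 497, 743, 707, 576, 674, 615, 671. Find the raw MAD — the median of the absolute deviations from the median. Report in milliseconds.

Sorted: 497, 539, 576, 615, 641, 648, 671, 674, 704, 707, 736, 743, 753 → median = 671
|x − 671|: 65, 30, 82, 132, 33, 23, 174, 72, 36, 95, 3, 56, 0
Sorted deviations: 0, 3, 23, 30, 33, 36, 56, 65, 72, 82, 95, 132, 174 → MAD = 56

56 ms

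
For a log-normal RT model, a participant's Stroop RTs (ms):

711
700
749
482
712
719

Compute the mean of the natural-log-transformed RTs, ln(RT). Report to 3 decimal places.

6.510

ln(RT): 6.5667, 6.5511, 6.6187, 6.1779, 6.5681, 6.5779
Σ ln(RT) = 39.0604
Mean = 39.0604/6 = 6.51006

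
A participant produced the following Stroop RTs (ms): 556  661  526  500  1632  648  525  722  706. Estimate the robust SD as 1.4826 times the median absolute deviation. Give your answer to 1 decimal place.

Sorted: 500, 525, 526, 556, 648, 661, 706, 722, 1632 → median = 648
|x − 648| sorted: 0, 13, 58, 74, 92, 122, 123, 148, 984 → MAD = 92
Robust SD ≈ 1.4826 × 92 = 136.399

136.4 ms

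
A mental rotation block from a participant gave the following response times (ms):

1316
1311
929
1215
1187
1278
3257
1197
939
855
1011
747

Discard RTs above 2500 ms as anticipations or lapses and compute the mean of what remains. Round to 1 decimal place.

Excluded: 3257
Retained (n=11): Σ = 11985
Mean = 11985/11 = 1089.5455

1089.5 ms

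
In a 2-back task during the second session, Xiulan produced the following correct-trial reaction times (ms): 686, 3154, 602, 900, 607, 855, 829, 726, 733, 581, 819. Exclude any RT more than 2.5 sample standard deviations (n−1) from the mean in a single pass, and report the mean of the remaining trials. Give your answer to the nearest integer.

734 ms

n = 11, ΣRT = 10492, M = 953.818
Σ(x−M)² = 5442657.64; s = √(5442657.64/10) = 737.744
Cutoffs: 953.818 ± 2.5·737.744 → [-890.5, 2798.2]
Outside: 3154 → excluded.
Retained (n=10): Σ = 7338, mean = 7338/10 = 733.800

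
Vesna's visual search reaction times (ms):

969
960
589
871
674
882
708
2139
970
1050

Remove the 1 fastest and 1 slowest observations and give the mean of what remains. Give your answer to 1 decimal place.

Sorted: 589, 674, 708, 871, 882, 960, 969, 970, 1050, 2139
Drop lowest 1 (589) and highest 1 (2139)
Remaining (n=8): Σ = 7084, mean = 7084/8 = 885.500

885.5 ms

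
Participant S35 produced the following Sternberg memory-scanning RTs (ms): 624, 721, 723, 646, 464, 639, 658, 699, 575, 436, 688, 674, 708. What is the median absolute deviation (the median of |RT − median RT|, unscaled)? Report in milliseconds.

41 ms

Sorted: 436, 464, 575, 624, 639, 646, 658, 674, 688, 699, 708, 721, 723 → median = 658
|x − 658|: 34, 63, 65, 12, 194, 19, 0, 41, 83, 222, 30, 16, 50
Sorted deviations: 0, 12, 16, 19, 30, 34, 41, 50, 63, 65, 83, 194, 222 → MAD = 41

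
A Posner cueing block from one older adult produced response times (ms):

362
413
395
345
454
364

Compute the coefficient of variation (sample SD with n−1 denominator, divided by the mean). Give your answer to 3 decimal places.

n = 6, Σ = 2333, M = 388.8333
Σ(x−M)² = 8126.833; s = √(8126.833/5) = 40.3158
CV = 40.3158 / 388.8333 = 0.10368

0.104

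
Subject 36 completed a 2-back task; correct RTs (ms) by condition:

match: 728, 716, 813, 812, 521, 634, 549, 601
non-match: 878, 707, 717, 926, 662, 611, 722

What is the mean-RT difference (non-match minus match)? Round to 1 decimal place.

M(match) = 5374/8 = 671.750
M(non-match) = 5223/7 = 746.143
Difference = 746.143 − 671.750 = 74.393 ms

74.4 ms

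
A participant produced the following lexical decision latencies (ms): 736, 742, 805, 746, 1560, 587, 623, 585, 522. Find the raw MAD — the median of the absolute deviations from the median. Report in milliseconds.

113 ms

Sorted: 522, 585, 587, 623, 736, 742, 746, 805, 1560 → median = 736
|x − 736|: 0, 6, 69, 10, 824, 149, 113, 151, 214
Sorted deviations: 0, 6, 10, 69, 113, 149, 151, 214, 824 → MAD = 113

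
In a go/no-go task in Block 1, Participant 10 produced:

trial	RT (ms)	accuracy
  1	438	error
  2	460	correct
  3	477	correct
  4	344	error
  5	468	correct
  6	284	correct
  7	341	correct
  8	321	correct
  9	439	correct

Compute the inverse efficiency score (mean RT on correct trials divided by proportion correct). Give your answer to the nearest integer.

512 ms

Correct trials (n=7): 460, 477, 468, 284, 341, 321, 439
Mean correct RT = 2790/7 = 398.5714 ms
Proportion correct = 7/9
IES = 398.5714 / (7/9) = 512.449 ms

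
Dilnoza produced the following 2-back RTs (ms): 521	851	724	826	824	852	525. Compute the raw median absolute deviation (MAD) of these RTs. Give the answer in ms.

Sorted: 521, 525, 724, 824, 826, 851, 852 → median = 824
|x − 824|: 303, 27, 100, 2, 0, 28, 299
Sorted deviations: 0, 2, 27, 28, 100, 299, 303 → MAD = 28

28 ms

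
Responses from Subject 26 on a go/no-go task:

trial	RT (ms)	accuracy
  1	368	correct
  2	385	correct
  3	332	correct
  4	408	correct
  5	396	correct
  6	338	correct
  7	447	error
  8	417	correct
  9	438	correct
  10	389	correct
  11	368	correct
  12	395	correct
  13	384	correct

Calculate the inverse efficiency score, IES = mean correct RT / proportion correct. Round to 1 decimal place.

416.9 ms

Correct trials (n=12): 368, 385, 332, 408, 396, 338, 417, 438, 389, 368, 395, 384
Mean correct RT = 4618/12 = 384.8333 ms
Proportion correct = 12/13
IES = 384.8333 / (12/13) = 416.903 ms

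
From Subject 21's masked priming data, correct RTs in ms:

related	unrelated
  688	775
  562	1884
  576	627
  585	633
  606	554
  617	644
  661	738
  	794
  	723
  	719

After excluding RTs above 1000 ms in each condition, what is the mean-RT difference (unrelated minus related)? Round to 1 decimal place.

unrelated: exclude 1884
M(related) = 4295/7 = 613.571
M(unrelated) = 6207/9 = 689.667
Difference = 689.667 − 613.571 = 76.095 ms

76.1 ms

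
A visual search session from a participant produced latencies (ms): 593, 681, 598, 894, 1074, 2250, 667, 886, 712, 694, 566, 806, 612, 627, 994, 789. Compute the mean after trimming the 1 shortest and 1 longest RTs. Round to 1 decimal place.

759.1 ms

Sorted: 566, 593, 598, 612, 627, 667, 681, 694, 712, 789, 806, 886, 894, 994, 1074, 2250
Drop lowest 1 (566) and highest 1 (2250)
Remaining (n=14): Σ = 10627, mean = 10627/14 = 759.071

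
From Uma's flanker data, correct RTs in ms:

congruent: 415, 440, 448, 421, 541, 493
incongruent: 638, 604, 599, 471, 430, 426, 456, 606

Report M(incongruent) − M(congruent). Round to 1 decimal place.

69.1 ms

M(congruent) = 2758/6 = 459.667
M(incongruent) = 4230/8 = 528.750
Difference = 528.750 − 459.667 = 69.083 ms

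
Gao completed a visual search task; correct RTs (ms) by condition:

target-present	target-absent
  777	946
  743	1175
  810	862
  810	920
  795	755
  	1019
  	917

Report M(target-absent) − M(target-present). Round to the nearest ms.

155 ms

M(target-present) = 3935/5 = 787.000
M(target-absent) = 6594/7 = 942.000
Difference = 942.000 − 787.000 = 155.000 ms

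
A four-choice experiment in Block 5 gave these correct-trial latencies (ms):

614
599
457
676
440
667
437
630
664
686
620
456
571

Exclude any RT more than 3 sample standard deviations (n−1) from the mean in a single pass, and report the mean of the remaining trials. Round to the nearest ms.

578 ms

n = 13, ΣRT = 7517, M = 578.231
Σ(x−M)² = 111288.31; s = √(111288.31/12) = 96.302
Cutoffs: 578.231 ± 3·96.302 → [289.3, 867.1]
No RTs fall outside the cutoffs; all 13 retained. Mean = 7517/13 = 578.231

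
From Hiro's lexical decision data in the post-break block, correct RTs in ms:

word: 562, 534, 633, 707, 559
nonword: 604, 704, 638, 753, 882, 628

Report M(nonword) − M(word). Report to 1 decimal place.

102.5 ms

M(word) = 2995/5 = 599.000
M(nonword) = 4209/6 = 701.500
Difference = 701.500 − 599.000 = 102.500 ms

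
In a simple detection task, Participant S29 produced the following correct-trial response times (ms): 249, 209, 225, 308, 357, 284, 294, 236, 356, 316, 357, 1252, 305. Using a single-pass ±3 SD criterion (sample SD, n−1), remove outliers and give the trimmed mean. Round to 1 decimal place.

291.3 ms

n = 13, ΣRT = 4748, M = 365.231
Σ(x−M)² = 881862.31; s = √(881862.31/12) = 271.088
Cutoffs: 365.231 ± 3·271.088 → [-448.0, 1178.5]
Outside: 1252 → excluded.
Retained (n=12): Σ = 3496, mean = 3496/12 = 291.333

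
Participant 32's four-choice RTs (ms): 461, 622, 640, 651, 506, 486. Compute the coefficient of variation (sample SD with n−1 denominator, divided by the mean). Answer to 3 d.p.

0.153

n = 6, Σ = 3366, M = 561.0000
Σ(x−M)² = 36712.000; s = √(36712.000/5) = 85.6878
CV = 85.6878 / 561.0000 = 0.15274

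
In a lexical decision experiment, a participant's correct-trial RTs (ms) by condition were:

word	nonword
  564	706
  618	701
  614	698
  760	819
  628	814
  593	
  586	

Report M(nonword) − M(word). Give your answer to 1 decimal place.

M(word) = 4363/7 = 623.286
M(nonword) = 3738/5 = 747.600
Difference = 747.600 − 623.286 = 124.314 ms

124.3 ms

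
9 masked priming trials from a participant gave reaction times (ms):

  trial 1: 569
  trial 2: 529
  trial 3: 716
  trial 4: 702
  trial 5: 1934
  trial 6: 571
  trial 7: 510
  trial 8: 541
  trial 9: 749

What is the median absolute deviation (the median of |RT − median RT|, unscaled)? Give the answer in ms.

61 ms

Sorted: 510, 529, 541, 569, 571, 702, 716, 749, 1934 → median = 571
|x − 571|: 2, 42, 145, 131, 1363, 0, 61, 30, 178
Sorted deviations: 0, 2, 30, 42, 61, 131, 145, 178, 1363 → MAD = 61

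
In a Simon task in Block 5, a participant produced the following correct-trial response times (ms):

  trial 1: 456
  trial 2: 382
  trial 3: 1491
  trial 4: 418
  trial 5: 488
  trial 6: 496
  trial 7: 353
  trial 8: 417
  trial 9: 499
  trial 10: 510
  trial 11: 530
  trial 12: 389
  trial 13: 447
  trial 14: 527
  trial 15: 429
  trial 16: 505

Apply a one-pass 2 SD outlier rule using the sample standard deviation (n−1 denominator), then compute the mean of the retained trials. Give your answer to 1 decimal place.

n = 16, ΣRT = 8337, M = 521.062
Σ(x−M)² = 1048150.94; s = √(1048150.94/15) = 264.342
Cutoffs: 521.062 ± 2·264.342 → [-7.6, 1049.7]
Outside: 1491 → excluded.
Retained (n=15): Σ = 6846, mean = 6846/15 = 456.400

456.4 ms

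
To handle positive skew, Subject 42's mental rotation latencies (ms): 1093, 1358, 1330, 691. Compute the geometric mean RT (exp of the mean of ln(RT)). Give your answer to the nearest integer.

1081 ms

ln(RT): 6.9967, 7.2138, 7.1929, 6.5381
Mean ln(RT) = 27.9415/4 = 6.98538
Geometric mean = exp(6.98538) = 1080.72 ms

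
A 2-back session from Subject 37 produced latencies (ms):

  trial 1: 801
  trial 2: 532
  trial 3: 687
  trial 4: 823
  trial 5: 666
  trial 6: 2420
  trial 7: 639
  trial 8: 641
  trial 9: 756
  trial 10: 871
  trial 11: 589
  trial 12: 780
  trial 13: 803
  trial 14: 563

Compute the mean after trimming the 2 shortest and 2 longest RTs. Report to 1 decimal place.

Sorted: 532, 563, 589, 639, 641, 666, 687, 756, 780, 801, 803, 823, 871, 2420
Drop lowest 2 (532, 563) and highest 2 (871, 2420)
Remaining (n=10): Σ = 7185, mean = 7185/10 = 718.500

718.5 ms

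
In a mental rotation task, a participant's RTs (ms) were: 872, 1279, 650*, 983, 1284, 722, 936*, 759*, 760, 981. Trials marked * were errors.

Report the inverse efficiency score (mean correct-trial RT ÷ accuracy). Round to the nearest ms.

Correct trials (n=7): 872, 1279, 983, 1284, 722, 760, 981
Mean correct RT = 6881/7 = 983.0000 ms
Proportion correct = 7/10
IES = 983.0000 / (7/10) = 1404.286 ms

1404 ms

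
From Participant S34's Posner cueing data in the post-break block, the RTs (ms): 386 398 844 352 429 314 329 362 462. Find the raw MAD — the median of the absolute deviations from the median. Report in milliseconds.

43 ms

Sorted: 314, 329, 352, 362, 386, 398, 429, 462, 844 → median = 386
|x − 386|: 0, 12, 458, 34, 43, 72, 57, 24, 76
Sorted deviations: 0, 12, 24, 34, 43, 57, 72, 76, 458 → MAD = 43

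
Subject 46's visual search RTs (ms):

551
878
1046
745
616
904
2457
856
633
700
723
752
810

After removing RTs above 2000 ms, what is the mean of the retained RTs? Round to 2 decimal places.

Excluded: 2457
Retained (n=12): Σ = 9214
Mean = 9214/12 = 767.8333

767.83 ms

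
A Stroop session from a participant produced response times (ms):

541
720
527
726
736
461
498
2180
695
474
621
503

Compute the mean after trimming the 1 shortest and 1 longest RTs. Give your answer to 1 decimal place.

Sorted: 461, 474, 498, 503, 527, 541, 621, 695, 720, 726, 736, 2180
Drop lowest 1 (461) and highest 1 (2180)
Remaining (n=10): Σ = 6041, mean = 6041/10 = 604.100

604.1 ms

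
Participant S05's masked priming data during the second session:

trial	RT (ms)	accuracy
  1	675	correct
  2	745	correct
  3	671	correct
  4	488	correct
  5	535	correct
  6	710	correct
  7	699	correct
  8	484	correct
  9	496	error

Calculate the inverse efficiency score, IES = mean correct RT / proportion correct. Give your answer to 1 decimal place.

704.1 ms

Correct trials (n=8): 675, 745, 671, 488, 535, 710, 699, 484
Mean correct RT = 5007/8 = 625.8750 ms
Proportion correct = 8/9
IES = 625.8750 / (8/9) = 704.109 ms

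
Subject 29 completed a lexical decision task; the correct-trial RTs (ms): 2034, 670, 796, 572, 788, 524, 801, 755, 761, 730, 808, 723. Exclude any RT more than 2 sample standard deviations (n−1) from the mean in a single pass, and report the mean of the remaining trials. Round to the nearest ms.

n = 12, ΣRT = 9962, M = 830.167
Σ(x−M)² = 1671495.67; s = √(1671495.67/11) = 389.813
Cutoffs: 830.167 ± 2·389.813 → [50.5, 1609.8]
Outside: 2034 → excluded.
Retained (n=11): Σ = 7928, mean = 7928/11 = 720.727

721 ms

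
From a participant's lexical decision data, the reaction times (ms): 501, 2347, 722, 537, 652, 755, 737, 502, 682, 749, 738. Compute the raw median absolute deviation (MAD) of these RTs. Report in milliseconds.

40 ms

Sorted: 501, 502, 537, 652, 682, 722, 737, 738, 749, 755, 2347 → median = 722
|x − 722|: 221, 1625, 0, 185, 70, 33, 15, 220, 40, 27, 16
Sorted deviations: 0, 15, 16, 27, 33, 40, 70, 185, 220, 221, 1625 → MAD = 40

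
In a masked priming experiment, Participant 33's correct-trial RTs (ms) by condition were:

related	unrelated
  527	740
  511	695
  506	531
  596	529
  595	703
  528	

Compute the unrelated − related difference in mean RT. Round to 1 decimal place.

M(related) = 3263/6 = 543.833
M(unrelated) = 3198/5 = 639.600
Difference = 639.600 − 543.833 = 95.767 ms

95.8 ms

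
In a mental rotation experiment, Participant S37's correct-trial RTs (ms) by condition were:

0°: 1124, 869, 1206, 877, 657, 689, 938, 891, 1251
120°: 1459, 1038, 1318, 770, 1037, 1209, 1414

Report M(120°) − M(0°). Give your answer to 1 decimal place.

M(0°) = 8502/9 = 944.667
M(120°) = 8245/7 = 1177.857
Difference = 1177.857 − 944.667 = 233.190 ms

233.2 ms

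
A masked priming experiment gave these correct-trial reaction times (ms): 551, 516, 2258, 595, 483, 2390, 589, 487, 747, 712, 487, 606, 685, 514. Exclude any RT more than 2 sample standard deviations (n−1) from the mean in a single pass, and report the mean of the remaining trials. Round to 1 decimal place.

581.0 ms

n = 14, ΣRT = 11620, M = 830.000
Σ(x−M)² = 5310104.00; s = √(5310104.00/13) = 639.116
Cutoffs: 830.000 ± 2·639.116 → [-448.2, 2108.2]
Outside: 2258, 2390 → excluded.
Retained (n=12): Σ = 6972, mean = 6972/12 = 581.000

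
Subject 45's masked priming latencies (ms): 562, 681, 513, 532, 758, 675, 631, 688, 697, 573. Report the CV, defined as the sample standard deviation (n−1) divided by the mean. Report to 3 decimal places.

0.129

n = 10, Σ = 6310, M = 631.0000
Σ(x−M)² = 60020.000; s = √(60020.000/9) = 81.6633
CV = 81.6633 / 631.0000 = 0.12942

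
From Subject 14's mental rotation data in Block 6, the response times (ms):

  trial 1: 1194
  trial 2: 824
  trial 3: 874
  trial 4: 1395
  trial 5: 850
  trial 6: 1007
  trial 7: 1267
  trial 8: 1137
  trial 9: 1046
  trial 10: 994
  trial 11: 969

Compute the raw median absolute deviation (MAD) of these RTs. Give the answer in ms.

133 ms

Sorted: 824, 850, 874, 969, 994, 1007, 1046, 1137, 1194, 1267, 1395 → median = 1007
|x − 1007|: 187, 183, 133, 388, 157, 0, 260, 130, 39, 13, 38
Sorted deviations: 0, 13, 38, 39, 130, 133, 157, 183, 187, 260, 388 → MAD = 133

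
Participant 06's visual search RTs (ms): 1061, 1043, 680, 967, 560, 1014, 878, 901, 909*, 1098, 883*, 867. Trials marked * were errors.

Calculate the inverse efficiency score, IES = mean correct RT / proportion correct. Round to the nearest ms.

Correct trials (n=10): 1061, 1043, 680, 967, 560, 1014, 878, 901, 1098, 867
Mean correct RT = 9069/10 = 906.9000 ms
Proportion correct = 10/12
IES = 906.9000 / (10/12) = 1088.280 ms

1088 ms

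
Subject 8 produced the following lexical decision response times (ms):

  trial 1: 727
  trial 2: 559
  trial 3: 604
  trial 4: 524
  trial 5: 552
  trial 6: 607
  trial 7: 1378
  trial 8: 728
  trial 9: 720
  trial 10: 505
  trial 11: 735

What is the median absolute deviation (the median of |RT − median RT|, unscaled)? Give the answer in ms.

102 ms

Sorted: 505, 524, 552, 559, 604, 607, 720, 727, 728, 735, 1378 → median = 607
|x − 607|: 120, 48, 3, 83, 55, 0, 771, 121, 113, 102, 128
Sorted deviations: 0, 3, 48, 55, 83, 102, 113, 120, 121, 128, 771 → MAD = 102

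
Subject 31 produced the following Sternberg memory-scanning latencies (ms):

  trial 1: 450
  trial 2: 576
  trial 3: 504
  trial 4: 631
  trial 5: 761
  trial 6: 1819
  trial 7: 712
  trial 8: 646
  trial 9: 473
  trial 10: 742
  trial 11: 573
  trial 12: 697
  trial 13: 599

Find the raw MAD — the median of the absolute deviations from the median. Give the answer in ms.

Sorted: 450, 473, 504, 573, 576, 599, 631, 646, 697, 712, 742, 761, 1819 → median = 631
|x − 631|: 181, 55, 127, 0, 130, 1188, 81, 15, 158, 111, 58, 66, 32
Sorted deviations: 0, 15, 32, 55, 58, 66, 81, 111, 127, 130, 158, 181, 1188 → MAD = 81

81 ms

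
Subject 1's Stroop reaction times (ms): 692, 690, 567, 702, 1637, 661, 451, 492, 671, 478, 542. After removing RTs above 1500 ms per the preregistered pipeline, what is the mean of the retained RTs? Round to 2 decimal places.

Excluded: 1637
Retained (n=10): Σ = 5946
Mean = 5946/10 = 594.6000

594.60 ms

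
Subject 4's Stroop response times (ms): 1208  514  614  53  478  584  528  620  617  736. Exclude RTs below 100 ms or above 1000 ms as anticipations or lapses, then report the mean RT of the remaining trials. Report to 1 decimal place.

586.4 ms

Excluded: 53, 1208
Retained (n=8): Σ = 4691
Mean = 4691/8 = 586.3750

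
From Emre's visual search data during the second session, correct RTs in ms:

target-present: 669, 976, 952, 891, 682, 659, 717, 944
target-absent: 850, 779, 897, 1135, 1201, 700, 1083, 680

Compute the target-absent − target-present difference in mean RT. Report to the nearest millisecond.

104 ms

M(target-present) = 6490/8 = 811.250
M(target-absent) = 7325/8 = 915.625
Difference = 915.625 − 811.250 = 104.375 ms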